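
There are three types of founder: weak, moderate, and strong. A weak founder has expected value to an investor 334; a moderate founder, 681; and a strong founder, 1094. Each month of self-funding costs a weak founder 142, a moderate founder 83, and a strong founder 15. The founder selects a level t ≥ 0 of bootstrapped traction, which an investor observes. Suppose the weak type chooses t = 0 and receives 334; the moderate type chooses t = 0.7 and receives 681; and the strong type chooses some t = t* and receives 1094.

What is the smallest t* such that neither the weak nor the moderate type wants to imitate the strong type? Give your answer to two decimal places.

Moderate type (on-path payoff 681 − 83×0.7 = 622.9) won't mimic when 622.9 ≥ 1094 − 83·t*, i.e. t* ≥ 5.68.
Weak type (on-path payoff 334) won't mimic when 334 ≥ 1094 − 142·t*, i.e. t* ≥ 5.35.
Both must hold, so t* = max(5.35, 5.68) = 5.68. The moderate type's constraint binds.

5.68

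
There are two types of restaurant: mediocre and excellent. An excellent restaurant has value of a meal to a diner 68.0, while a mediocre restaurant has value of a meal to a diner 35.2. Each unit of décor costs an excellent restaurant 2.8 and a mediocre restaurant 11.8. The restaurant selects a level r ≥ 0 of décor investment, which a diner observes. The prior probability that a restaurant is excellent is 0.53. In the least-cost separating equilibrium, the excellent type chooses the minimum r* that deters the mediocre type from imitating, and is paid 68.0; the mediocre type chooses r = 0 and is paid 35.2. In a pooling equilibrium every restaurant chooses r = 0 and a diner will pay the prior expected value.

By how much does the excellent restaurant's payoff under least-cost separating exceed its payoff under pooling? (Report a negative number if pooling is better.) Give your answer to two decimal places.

7.63

Least-cost separating signal: r* solves 35.2 = 68.0 − 11.8·r*, so r* = (68.0 − 35.2)/11.8 ≈ 2.7797.
Excellent type's separating payoff: 68.0 − 2.8 × r* = 68.0 − 2.8 × (68.0 − 35.2)/11.8 = 68.0 − 91.84/11.8 ≈ 60.2169.
Pooling payoff: 0.53 × 68.0 + 0.47 × 35.2 = 52.584.
Difference: 60.2169 − 52.584 = 7.6329, i.e. 7.63 to two decimal places.
The excellent type prefers to separate.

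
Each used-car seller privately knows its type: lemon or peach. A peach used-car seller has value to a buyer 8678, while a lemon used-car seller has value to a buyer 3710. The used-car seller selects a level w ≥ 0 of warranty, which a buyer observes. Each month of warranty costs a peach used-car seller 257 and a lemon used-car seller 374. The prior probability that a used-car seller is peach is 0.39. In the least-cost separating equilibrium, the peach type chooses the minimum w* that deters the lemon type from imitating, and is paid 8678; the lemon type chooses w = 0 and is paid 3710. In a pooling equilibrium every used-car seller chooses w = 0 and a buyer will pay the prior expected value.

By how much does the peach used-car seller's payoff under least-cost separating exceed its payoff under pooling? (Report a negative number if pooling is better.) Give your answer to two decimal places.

Least-cost separating signal: w* solves 3710 = 8678 − 374·w*, so w* = (8678 − 3710)/374 ≈ 13.2834.
Peach type's separating payoff: 8678 − 257 × w* = 8678 − 257 × (8678 − 3710)/374 = 8678 − 1276776/374 ≈ 5264.1604.
Pooling payoff: 0.39 × 8678 + 0.61 × 3710 = 5647.52.
Difference: 5264.1604 − 5647.52 = -383.3596, i.e. -383.36 to two decimal places.
The peach type would prefer the pooling outcome.

-383.36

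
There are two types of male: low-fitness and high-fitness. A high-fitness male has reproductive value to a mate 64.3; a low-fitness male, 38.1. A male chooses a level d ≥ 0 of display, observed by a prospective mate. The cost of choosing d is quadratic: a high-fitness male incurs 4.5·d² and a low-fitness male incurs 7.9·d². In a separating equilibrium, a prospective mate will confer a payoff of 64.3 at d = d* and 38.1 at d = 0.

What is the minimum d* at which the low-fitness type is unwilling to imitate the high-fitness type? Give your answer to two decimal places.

1.82

The low-fitness type at d = 0 receives 38.1; imitating at d* yields 64.3 − 7.9·d*².
Indifference: 38.1 = 64.3 − 7.9·d*², so d*² = (64.3 − 38.1) / 7.9 ≈ 3.3165.
d* = √3.3165 ≈ 1.82.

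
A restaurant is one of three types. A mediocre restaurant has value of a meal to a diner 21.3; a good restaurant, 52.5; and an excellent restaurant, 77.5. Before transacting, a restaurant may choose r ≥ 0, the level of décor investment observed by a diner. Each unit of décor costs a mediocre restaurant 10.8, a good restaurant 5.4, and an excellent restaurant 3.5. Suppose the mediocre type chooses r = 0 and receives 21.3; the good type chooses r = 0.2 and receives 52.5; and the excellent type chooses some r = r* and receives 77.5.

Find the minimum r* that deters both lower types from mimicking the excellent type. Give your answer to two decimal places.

Mediocre type (on-path payoff 21.3) won't mimic when 21.3 ≥ 77.5 − 10.8·r*, i.e. r* ≥ 5.20.
Good type (on-path payoff 52.5 − 5.4×0.2 = 51.42) won't mimic when 51.42 ≥ 77.5 − 5.4·r*, i.e. r* ≥ 4.83.
Both must hold, so r* = max(5.20, 4.83) = 5.20. The mediocre type's constraint binds.

5.20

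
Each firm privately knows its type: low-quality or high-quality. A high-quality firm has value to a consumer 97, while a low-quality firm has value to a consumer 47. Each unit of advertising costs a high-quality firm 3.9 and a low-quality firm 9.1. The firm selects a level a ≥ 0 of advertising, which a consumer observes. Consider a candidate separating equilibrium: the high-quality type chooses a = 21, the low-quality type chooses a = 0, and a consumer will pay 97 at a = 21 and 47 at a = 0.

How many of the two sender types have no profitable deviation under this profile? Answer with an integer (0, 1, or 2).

High-quality type: signal → 97 − 3.9 × 21 = 15.1; deviate to 0 → 47. IC fails (15.1 < 47).
Low-quality type: stay at 0 → 47; mimic → 97 − 9.1 × 21 = -94.1. IC holds (47 ≥ -94.1).
1 of 2 constraints hold, so this profile is not an equilibrium.

1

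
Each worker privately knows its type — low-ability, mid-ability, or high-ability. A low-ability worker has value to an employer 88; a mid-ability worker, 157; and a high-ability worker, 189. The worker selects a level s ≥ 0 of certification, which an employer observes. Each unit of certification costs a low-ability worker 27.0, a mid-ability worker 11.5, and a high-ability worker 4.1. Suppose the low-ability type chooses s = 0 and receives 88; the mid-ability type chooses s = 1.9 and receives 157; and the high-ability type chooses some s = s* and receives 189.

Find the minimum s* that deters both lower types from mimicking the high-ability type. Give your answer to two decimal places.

4.68

Low-ability type (on-path payoff 88) won't mimic when 88 ≥ 189 − 27.0·s*, i.e. s* ≥ 3.74.
Mid-ability type (on-path payoff 157 − 11.5×1.9 = 135.15) won't mimic when 135.15 ≥ 189 − 11.5·s*, i.e. s* ≥ 4.68.
Both must hold, so s* = max(3.74, 4.68) = 4.68. The mid-ability type's constraint binds.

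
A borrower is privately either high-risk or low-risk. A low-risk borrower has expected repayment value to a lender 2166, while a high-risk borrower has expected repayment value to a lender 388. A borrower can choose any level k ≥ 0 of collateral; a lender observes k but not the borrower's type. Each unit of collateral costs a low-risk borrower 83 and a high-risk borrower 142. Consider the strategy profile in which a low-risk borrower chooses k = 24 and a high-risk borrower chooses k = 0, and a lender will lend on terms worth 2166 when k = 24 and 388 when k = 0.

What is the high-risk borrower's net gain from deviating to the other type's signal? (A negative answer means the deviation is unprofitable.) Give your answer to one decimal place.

Playing k = 0 the high-risk borrower receives 388.
Deviating to k = 24 brings payment 2166 at cost 142 × 24 = 3408, netting -1242.
Gain from deviating: -1242 − 388 = -1630.0.
The gain is negative, so the high-risk type's incentive-compatibility constraint is satisfied.

-1630.0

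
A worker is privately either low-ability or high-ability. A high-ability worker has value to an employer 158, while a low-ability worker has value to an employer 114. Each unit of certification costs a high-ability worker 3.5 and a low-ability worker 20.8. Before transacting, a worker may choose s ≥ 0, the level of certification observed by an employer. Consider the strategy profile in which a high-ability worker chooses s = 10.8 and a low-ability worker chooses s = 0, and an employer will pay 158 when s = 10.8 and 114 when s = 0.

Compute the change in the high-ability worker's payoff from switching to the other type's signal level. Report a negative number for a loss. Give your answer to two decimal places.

-6.20

Playing s = 10.8 the high-ability worker receives 158 − 3.5 × 10.8 = 120.2.
Deviating to s = 0 yields 114 instead.
Gain from deviating: 114 − 120.2 = -6.20.
The gain is negative, so the high-ability type's incentive-compatibility constraint is satisfied.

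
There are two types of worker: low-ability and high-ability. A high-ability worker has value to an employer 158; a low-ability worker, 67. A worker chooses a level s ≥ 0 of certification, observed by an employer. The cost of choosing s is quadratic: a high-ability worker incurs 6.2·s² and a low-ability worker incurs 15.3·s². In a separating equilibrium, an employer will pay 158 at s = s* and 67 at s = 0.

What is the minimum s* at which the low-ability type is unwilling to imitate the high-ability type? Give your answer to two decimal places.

2.44

The low-ability type at s = 0 receives 67; imitating at s* yields 158 − 15.3·s*².
Indifference: 67 = 158 − 15.3·s*², so s*² = (158 − 67) / 15.3 ≈ 5.9477.
s* = √5.9477 ≈ 2.44.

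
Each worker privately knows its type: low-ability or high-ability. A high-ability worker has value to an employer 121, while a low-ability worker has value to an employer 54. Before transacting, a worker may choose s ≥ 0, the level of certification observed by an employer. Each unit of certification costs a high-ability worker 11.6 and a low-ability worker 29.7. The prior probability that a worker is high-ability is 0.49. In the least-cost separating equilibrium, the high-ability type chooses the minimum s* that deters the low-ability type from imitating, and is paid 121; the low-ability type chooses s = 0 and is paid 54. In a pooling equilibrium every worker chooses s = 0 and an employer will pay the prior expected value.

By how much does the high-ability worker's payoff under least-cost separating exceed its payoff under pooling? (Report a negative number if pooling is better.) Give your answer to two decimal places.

Least-cost separating signal: s* solves 54 = 121 − 29.7·s*, so s* = (121 − 54)/29.7 ≈ 2.2559.
High-ability type's separating payoff: 121 − 11.6 × s* = 121 − 11.6 × (121 − 54)/29.7 = 121 − 777.2/29.7 ≈ 94.8316.
Pooling payoff: 0.49 × 121 + 0.51 × 54 = 86.83.
Difference: 94.8316 − 86.83 = 8.0016, i.e. 8.00 to two decimal places.
The high-ability type prefers to separate.

8.00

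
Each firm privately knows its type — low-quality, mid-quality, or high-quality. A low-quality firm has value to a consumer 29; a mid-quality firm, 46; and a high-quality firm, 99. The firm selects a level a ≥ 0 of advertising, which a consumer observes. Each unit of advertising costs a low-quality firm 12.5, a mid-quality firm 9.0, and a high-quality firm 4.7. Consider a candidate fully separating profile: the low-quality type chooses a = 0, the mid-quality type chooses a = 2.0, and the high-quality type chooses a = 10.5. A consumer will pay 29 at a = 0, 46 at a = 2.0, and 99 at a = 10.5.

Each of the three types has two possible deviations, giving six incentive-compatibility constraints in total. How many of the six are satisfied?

Mid-quality (own payoff 46 − 9.0×2.0 = 28): to a=0 gives 29 → profitable ✗; to a=10.5 gives 99 − 9.0×10.5 = 4.5 → no gain ✓.
High-quality (own payoff 99 − 4.7×10.5 = 49.65): to a=0 gives 29 → no gain ✓; to a=2.0 gives 46 − 4.7×2.0 = 36.6 → no gain ✓.
Low-quality (own payoff 29): to a=2.0 gives 46 − 12.5×2.0 = 21 → no gain ✓; to a=10.5 gives 99 − 12.5×10.5 = -32.25 → no gain ✓.
5 of the 6 constraints hold; not an equilibrium.

5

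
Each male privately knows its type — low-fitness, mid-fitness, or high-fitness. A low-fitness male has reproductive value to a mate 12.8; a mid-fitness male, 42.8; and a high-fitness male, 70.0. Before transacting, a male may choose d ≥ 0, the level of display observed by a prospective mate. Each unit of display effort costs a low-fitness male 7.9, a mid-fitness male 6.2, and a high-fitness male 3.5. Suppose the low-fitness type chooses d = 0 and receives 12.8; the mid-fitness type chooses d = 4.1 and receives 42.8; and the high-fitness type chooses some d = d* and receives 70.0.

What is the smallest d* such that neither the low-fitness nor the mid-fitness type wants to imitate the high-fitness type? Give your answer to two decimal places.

Mid-fitness type (on-path payoff 42.8 − 6.2×4.1 = 17.38) won't mimic when 17.38 ≥ 70.0 − 6.2·d*, i.e. d* ≥ 8.49.
Low-fitness type (on-path payoff 12.8) won't mimic when 12.8 ≥ 70.0 − 7.9·d*, i.e. d* ≥ 7.24.
Both must hold, so d* = max(7.24, 8.49) = 8.49. The mid-fitness type's constraint binds.

8.49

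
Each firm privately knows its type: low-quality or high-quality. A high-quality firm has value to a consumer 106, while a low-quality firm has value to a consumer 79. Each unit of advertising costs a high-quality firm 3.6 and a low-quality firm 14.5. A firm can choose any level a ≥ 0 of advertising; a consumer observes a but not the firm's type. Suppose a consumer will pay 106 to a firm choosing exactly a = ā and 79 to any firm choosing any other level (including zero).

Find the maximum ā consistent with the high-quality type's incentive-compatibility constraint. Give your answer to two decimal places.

Choosing ā yields the high-quality type 106 − 3.6·ā; choosing zero yields 79.
The high-quality type is indifferent at 106 − 3.6·ā = 79, i.e. ā = (106 − 79) / 3.6 = 7.50.
For any ā above 7.50 the high-quality type would rather pool at zero, so separation collapses.

7.50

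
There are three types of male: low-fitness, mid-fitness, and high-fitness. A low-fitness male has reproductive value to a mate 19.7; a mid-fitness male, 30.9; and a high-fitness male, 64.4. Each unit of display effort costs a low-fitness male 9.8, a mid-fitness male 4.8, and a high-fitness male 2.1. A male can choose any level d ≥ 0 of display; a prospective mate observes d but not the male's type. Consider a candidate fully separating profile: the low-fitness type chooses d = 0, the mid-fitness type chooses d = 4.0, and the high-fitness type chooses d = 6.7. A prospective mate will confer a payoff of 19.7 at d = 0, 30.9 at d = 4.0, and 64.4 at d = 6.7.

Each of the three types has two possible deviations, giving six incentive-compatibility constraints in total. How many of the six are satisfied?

High-fitness (own payoff 64.4 − 2.1×6.7 = 50.33): to d=0 gives 19.7 → no gain ✓; to d=4.0 gives 30.9 − 2.1×4.0 = 22.5 → no gain ✓.
Mid-fitness (own payoff 30.9 − 4.8×4.0 = 11.7): to d=0 gives 19.7 → profitable ✗; to d=6.7 gives 64.4 − 4.8×6.7 = 32.24 → profitable ✗.
Low-fitness (own payoff 19.7): to d=4.0 gives 30.9 − 9.8×4.0 = -8.3 → no gain ✓; to d=6.7 gives 64.4 − 9.8×6.7 = -1.26 → no gain ✓.
4 of the 6 constraints hold; not an equilibrium.

4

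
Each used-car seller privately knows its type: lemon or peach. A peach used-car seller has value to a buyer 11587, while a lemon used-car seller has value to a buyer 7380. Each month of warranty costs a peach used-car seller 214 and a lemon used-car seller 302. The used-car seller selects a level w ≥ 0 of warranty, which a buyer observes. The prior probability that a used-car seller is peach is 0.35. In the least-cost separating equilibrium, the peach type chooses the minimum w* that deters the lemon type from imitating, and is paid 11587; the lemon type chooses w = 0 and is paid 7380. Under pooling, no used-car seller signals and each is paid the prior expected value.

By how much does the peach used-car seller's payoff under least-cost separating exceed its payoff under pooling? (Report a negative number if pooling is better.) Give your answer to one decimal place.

Least-cost separating signal: w* solves 7380 = 11587 − 302·w*, so w* = (11587 − 7380)/302 ≈ 13.9305.
Peach type's separating payoff: 11587 − 214 × w* = 11587 − 214 × (11587 − 7380)/302 = 11587 − 900298/302 ≈ 8605.881.
Pooling payoff: 0.35 × 11587 + 0.65 × 7380 = 8852.45.
Difference: 8605.881 − 8852.45 = -246.569, i.e. -246.6 to one decimal place.
The peach type would prefer the pooling outcome.

-246.6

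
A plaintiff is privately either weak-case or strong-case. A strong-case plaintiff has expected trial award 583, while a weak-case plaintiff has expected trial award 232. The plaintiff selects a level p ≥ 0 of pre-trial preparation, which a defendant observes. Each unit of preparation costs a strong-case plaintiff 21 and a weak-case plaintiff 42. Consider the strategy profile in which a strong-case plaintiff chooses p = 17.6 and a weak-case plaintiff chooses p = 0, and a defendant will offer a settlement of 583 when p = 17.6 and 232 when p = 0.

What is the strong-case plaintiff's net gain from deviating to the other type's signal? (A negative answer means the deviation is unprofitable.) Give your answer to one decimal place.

Playing p = 17.6 the strong-case plaintiff receives 583 − 21 × 17.6 = 213.4.
Deviating to p = 0 yields 232 instead.
Gain from deviating: 232 − 213.4 = 18.6.
The gain is positive, so the strong-case type's incentive-compatibility constraint is violated — this profile is not a separating equilibrium.

18.6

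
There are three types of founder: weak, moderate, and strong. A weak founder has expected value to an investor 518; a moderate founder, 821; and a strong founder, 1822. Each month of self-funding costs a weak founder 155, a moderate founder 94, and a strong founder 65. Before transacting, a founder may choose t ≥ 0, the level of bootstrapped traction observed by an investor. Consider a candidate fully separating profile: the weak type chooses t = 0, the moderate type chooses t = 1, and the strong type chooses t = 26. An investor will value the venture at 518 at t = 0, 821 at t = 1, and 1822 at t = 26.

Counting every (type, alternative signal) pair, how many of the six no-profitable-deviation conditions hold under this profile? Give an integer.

3

Strong (own payoff 1822 − 65×26 = 132): to t=0 gives 518 → profitable ✗; to t=1 gives 821 − 65×1 = 756 → profitable ✗.
Weak (own payoff 518): to t=1 gives 821 − 155×1 = 666 → profitable ✗; to t=26 gives 1822 − 155×26 = -2208 → no gain ✓.
Moderate (own payoff 821 − 94×1 = 727): to t=0 gives 518 → no gain ✓; to t=26 gives 1822 − 94×26 = -622 → no gain ✓.
3 of the 6 constraints hold; not an equilibrium.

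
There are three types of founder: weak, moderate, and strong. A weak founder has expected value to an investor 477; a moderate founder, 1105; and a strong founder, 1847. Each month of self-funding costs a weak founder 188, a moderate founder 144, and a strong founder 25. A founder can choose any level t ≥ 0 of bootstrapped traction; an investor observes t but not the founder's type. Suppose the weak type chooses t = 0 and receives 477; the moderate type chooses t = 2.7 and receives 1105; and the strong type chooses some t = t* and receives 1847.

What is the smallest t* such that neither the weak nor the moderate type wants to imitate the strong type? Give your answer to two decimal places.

Weak type (on-path payoff 477) won't mimic when 477 ≥ 1847 − 188·t*, i.e. t* ≥ 7.29.
Moderate type (on-path payoff 1105 − 144×2.7 = 716.2) won't mimic when 716.2 ≥ 1847 − 144·t*, i.e. t* ≥ 7.85.
Both must hold, so t* = max(7.29, 7.85) = 7.85. The moderate type's constraint binds.

7.85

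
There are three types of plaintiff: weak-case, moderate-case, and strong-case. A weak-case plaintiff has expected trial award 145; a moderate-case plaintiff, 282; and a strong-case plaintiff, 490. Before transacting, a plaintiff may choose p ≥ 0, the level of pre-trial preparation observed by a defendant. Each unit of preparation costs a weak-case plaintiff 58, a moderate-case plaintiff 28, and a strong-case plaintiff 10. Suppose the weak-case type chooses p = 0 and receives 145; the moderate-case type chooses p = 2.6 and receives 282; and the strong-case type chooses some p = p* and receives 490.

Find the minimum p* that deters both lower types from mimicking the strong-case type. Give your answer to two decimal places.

10.03

Weak-case type (on-path payoff 145) won't mimic when 145 ≥ 490 − 58·p*, i.e. p* ≥ 5.95.
Moderate-case type (on-path payoff 282 − 28×2.6 = 209.2) won't mimic when 209.2 ≥ 490 − 28·p*, i.e. p* ≥ 10.03.
Both must hold, so p* = max(5.95, 10.03) = 10.03. The moderate-case type's constraint binds.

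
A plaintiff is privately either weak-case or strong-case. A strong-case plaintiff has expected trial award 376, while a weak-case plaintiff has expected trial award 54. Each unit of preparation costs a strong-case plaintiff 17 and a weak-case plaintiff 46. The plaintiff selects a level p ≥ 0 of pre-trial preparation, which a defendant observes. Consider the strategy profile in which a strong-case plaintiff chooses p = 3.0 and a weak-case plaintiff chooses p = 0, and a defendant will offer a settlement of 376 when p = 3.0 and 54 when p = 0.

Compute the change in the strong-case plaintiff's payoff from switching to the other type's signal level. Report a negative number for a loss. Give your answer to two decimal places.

Playing p = 3.0 the strong-case plaintiff receives 376 − 17 × 3.0 = 325.
Deviating to p = 0 yields 54 instead.
Gain from deviating: 54 − 325 = -271.00.
The gain is negative, so the strong-case type's incentive-compatibility constraint is satisfied.

-271.00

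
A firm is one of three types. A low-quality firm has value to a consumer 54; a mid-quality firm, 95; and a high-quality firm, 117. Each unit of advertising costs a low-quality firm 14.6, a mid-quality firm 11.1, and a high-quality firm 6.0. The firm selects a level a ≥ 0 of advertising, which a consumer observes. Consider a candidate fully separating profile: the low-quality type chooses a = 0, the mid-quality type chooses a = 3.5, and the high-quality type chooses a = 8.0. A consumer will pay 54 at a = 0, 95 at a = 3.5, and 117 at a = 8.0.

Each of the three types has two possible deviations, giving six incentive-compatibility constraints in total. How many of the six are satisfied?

5

High-quality (own payoff 117 − 6.0×8.0 = 69): to a=0 gives 54 → no gain ✓; to a=3.5 gives 95 − 6.0×3.5 = 74 → profitable ✗.
Mid-quality (own payoff 95 − 11.1×3.5 = 56.15): to a=0 gives 54 → no gain ✓; to a=8.0 gives 117 − 11.1×8.0 = 28.2 → no gain ✓.
Low-quality (own payoff 54): to a=3.5 gives 95 − 14.6×3.5 = 43.9 → no gain ✓; to a=8.0 gives 117 − 14.6×8.0 = 0.2 → no gain ✓.
5 of the 6 constraints hold; not an equilibrium.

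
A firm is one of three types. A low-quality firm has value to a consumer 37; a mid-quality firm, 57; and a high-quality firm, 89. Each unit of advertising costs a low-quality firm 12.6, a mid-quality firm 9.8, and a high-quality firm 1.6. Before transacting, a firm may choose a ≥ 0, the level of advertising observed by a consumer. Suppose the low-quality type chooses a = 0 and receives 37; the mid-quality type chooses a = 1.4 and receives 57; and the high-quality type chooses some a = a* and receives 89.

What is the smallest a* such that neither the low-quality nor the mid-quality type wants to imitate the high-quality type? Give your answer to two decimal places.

4.67

Low-quality type (on-path payoff 37) won't mimic when 37 ≥ 89 − 12.6·a*, i.e. a* ≥ 4.13.
Mid-quality type (on-path payoff 57 − 9.8×1.4 = 43.28) won't mimic when 43.28 ≥ 89 − 9.8·a*, i.e. a* ≥ 4.67.
Both must hold, so a* = max(4.13, 4.67) = 4.67. The mid-quality type's constraint binds.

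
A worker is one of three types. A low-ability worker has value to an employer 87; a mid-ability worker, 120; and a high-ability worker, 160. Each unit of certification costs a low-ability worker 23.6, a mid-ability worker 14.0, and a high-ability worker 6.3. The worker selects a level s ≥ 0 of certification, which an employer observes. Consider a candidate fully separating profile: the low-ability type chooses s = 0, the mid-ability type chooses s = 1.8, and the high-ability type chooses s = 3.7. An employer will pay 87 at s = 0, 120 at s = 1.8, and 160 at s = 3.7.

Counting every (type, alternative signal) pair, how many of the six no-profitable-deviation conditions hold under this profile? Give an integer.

5

High-ability (own payoff 160 − 6.3×3.7 = 136.69): to s=0 gives 87 → no gain ✓; to s=1.8 gives 120 − 6.3×1.8 = 108.66 → no gain ✓.
Mid-ability (own payoff 120 − 14.0×1.8 = 94.8): to s=0 gives 87 → no gain ✓; to s=3.7 gives 160 − 14.0×3.7 = 108.2 → profitable ✗.
Low-ability (own payoff 87): to s=1.8 gives 120 − 23.6×1.8 = 77.52 → no gain ✓; to s=3.7 gives 160 − 23.6×3.7 = 72.68 → no gain ✓.
5 of the 6 constraints hold; not an equilibrium.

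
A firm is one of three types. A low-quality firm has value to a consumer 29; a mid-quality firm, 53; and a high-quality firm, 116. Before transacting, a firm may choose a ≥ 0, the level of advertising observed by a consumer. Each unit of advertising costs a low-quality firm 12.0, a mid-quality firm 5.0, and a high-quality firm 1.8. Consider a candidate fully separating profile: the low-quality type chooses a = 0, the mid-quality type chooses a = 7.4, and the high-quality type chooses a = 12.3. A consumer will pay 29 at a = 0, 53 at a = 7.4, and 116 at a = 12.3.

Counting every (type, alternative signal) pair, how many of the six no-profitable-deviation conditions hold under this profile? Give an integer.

4

Mid-quality (own payoff 53 − 5.0×7.4 = 16): to a=0 gives 29 → profitable ✗; to a=12.3 gives 116 − 5.0×12.3 = 54.5 → profitable ✗.
High-quality (own payoff 116 − 1.8×12.3 = 93.86): to a=0 gives 29 → no gain ✓; to a=7.4 gives 53 − 1.8×7.4 = 39.68 → no gain ✓.
Low-quality (own payoff 29): to a=7.4 gives 53 − 12.0×7.4 = -35.8 → no gain ✓; to a=12.3 gives 116 − 12.0×12.3 = -31.6 → no gain ✓.
4 of the 6 constraints hold; not an equilibrium.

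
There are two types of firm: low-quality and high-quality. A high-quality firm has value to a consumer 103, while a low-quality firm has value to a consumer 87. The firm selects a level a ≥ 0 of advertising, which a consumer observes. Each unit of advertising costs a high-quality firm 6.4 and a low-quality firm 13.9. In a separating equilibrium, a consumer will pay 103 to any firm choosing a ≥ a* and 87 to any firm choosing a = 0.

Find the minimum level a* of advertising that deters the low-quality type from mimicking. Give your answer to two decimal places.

A low-quality firm choosing a = 0 receives 87.
Imitating at a* instead would pay 103 at cost 13.9·a*, netting 103 − 13.9·a*.
Indifference: 87 = 103 − 13.9·a*, so a* = (103 − 87) / 13.9 ≈ 1.15.
This is the low-quality type's binding incentive-compatibility constraint; any a ≥ 1.15 sustains separation on that side.

1.15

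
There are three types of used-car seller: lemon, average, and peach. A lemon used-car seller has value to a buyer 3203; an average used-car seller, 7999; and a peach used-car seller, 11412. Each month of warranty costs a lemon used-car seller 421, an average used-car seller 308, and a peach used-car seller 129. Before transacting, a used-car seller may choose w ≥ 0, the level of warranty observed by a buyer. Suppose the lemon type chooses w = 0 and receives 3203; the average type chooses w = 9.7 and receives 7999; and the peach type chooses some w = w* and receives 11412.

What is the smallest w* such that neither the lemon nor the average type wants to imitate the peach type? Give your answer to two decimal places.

20.78

Lemon type (on-path payoff 3203) won't mimic when 3203 ≥ 11412 − 421·w*, i.e. w* ≥ 19.50.
Average type (on-path payoff 7999 − 308×9.7 = 5011.4) won't mimic when 5011.4 ≥ 11412 − 308·w*, i.e. w* ≥ 20.78.
Both must hold, so w* = max(19.50, 20.78) = 20.78. The average type's constraint binds.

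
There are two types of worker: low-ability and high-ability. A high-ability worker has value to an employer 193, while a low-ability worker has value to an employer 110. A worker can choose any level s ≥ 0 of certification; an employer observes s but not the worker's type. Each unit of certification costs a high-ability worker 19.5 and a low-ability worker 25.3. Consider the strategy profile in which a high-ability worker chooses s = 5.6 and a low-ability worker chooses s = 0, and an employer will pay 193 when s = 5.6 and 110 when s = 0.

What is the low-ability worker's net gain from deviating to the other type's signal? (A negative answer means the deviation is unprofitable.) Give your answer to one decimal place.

Playing s = 0 the low-ability worker receives 110.
Deviating to s = 5.6 brings payment 193 at cost 25.3 × 5.6 = 141.68, netting 51.32.
Gain from deviating: 51.32 − 110 = -58.68, i.e. -58.7 to one decimal place.
The gain is negative, so the low-ability type's incentive-compatibility constraint is satisfied.

-58.7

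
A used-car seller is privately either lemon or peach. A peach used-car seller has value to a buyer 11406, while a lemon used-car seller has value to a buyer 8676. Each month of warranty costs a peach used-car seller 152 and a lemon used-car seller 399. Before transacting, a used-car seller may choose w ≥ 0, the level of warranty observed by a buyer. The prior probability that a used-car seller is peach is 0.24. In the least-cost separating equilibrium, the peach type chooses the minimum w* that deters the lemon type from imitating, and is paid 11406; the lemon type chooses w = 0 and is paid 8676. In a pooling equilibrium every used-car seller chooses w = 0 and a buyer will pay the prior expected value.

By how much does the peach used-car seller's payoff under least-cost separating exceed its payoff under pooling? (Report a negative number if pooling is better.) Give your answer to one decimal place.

Least-cost separating signal: w* solves 8676 = 11406 − 399·w*, so w* = (11406 − 8676)/399 ≈ 6.8421.
Peach type's separating payoff: 11406 − 152 × w* = 11406 − 152 × (11406 − 8676)/399 = 11406 − 414960/399 = 10366.
Pooling payoff: 0.24 × 11406 + 0.76 × 8676 = 9331.2.
Difference: 10366 − 9331.2 = 1034.8.
The peach type prefers to separate.

1034.8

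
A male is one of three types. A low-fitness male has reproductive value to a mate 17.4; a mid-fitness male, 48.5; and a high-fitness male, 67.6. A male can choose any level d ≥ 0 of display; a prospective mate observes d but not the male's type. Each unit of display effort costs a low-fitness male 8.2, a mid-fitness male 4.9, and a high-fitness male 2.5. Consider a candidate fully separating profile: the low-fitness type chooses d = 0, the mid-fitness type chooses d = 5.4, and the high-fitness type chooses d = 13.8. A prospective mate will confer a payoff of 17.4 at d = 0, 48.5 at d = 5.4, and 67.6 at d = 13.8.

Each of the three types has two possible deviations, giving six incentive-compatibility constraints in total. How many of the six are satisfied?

5

Mid-fitness (own payoff 48.5 − 4.9×5.4 = 22.04): to d=0 gives 17.4 → no gain ✓; to d=13.8 gives 67.6 − 4.9×13.8 = -0.02 → no gain ✓.
Low-fitness (own payoff 17.4): to d=5.4 gives 48.5 − 8.2×5.4 = 4.22 → no gain ✓; to d=13.8 gives 67.6 − 8.2×13.8 = -45.56 → no gain ✓.
High-fitness (own payoff 67.6 − 2.5×13.8 = 33.1): to d=0 gives 17.4 → no gain ✓; to d=5.4 gives 48.5 − 2.5×5.4 = 35 → profitable ✗.
5 of the 6 constraints hold; not an equilibrium.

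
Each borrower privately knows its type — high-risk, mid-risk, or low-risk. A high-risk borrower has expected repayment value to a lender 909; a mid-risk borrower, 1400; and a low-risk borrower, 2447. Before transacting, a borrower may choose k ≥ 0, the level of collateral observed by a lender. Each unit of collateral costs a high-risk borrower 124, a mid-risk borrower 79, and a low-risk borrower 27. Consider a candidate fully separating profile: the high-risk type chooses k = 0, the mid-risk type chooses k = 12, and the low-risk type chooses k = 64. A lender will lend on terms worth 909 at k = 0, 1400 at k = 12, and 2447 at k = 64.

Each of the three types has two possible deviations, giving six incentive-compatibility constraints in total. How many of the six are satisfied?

3

Mid-risk (own payoff 1400 − 79×12 = 452): to k=0 gives 909 → profitable ✗; to k=64 gives 2447 − 79×64 = -2609 → no gain ✓.
Low-risk (own payoff 2447 − 27×64 = 719): to k=0 gives 909 → profitable ✗; to k=12 gives 1400 − 27×12 = 1076 → profitable ✗.
High-risk (own payoff 909): to k=12 gives 1400 − 124×12 = -88 → no gain ✓; to k=64 gives 2447 − 124×64 = -5489 → no gain ✓.
3 of the 6 constraints hold; not an equilibrium.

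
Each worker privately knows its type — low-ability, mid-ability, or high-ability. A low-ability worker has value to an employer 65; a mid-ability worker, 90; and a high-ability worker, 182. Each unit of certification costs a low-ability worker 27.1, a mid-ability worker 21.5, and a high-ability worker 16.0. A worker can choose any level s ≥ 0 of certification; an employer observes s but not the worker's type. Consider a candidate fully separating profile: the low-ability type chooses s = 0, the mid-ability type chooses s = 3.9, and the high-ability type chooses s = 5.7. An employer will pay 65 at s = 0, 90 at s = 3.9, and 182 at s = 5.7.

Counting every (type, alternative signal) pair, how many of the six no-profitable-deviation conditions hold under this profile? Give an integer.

Low-ability (own payoff 65): to s=3.9 gives 90 − 27.1×3.9 = -15.69 → no gain ✓; to s=5.7 gives 182 − 27.1×5.7 = 27.53 → no gain ✓.
High-ability (own payoff 182 − 16.0×5.7 = 90.8): to s=0 gives 65 → no gain ✓; to s=3.9 gives 90 − 16.0×3.9 = 27.6 → no gain ✓.
Mid-ability (own payoff 90 − 21.5×3.9 = 6.15): to s=0 gives 65 → profitable ✗; to s=5.7 gives 182 − 21.5×5.7 = 59.45 → profitable ✗.
4 of the 6 constraints hold; not an equilibrium.

4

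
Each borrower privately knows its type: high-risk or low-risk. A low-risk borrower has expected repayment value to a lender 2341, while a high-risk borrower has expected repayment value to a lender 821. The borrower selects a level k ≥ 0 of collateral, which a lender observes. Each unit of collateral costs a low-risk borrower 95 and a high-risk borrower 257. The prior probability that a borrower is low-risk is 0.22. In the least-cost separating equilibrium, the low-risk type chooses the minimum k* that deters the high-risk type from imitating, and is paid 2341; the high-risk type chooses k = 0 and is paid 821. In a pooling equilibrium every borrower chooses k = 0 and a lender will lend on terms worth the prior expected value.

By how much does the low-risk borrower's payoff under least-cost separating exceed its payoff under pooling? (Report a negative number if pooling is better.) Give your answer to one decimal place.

Least-cost separating signal: k* solves 821 = 2341 − 257·k*, so k* = (2341 − 821)/257 ≈ 5.9144.
Low-risk type's separating payoff: 2341 − 95 × k* = 2341 − 95 × (2341 − 821)/257 = 2341 − 144400/257 ≈ 1779.132.
Pooling payoff: 0.22 × 2341 + 0.78 × 821 = 1155.4.
Difference: 1779.132 − 1155.4 = 623.732, i.e. 623.7 to one decimal place.
The low-risk type prefers to separate.

623.7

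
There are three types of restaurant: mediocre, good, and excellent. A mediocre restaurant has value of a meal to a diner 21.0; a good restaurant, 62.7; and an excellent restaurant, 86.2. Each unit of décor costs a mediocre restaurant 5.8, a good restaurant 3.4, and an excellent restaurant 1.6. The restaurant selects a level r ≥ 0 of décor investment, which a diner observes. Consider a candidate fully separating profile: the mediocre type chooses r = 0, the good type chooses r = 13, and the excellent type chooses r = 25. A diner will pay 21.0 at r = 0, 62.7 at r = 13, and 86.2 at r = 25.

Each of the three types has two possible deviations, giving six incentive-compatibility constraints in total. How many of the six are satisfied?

5

Mediocre (own payoff 21.0): to r=13 gives 62.7 − 5.8×13 = -12.7 → no gain ✓; to r=25 gives 86.2 − 5.8×25 = -58.8 → no gain ✓.
Good (own payoff 62.7 − 3.4×13 = 18.5): to r=0 gives 21.0 → profitable ✗; to r=25 gives 86.2 − 3.4×25 = 1.2 → no gain ✓.
Excellent (own payoff 86.2 − 1.6×25 = 46.2): to r=0 gives 21.0 → no gain ✓; to r=13 gives 62.7 − 1.6×13 = 41.9 → no gain ✓.
5 of the 6 constraints hold; not an equilibrium.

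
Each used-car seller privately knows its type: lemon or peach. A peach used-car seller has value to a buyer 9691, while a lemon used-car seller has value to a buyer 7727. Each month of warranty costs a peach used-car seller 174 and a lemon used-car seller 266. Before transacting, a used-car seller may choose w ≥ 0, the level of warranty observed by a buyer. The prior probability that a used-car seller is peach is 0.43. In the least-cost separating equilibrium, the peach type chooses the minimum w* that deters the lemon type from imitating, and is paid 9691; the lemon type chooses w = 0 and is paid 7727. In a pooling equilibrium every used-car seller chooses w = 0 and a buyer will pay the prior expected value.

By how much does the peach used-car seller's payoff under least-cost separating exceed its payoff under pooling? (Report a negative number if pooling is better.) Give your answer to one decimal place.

-165.2

Least-cost separating signal: w* solves 7727 = 9691 − 266·w*, so w* = (9691 − 7727)/266 ≈ 7.3835.
Peach type's separating payoff: 9691 − 174 × w* = 9691 − 174 × (9691 − 7727)/266 = 9691 − 341736/266 ≈ 8406.278.
Pooling payoff: 0.43 × 9691 + 0.57 × 7727 = 8571.52.
Difference: 8406.278 − 8571.52 = -165.242, i.e. -165.2 to one decimal place.
The peach type would prefer the pooling outcome.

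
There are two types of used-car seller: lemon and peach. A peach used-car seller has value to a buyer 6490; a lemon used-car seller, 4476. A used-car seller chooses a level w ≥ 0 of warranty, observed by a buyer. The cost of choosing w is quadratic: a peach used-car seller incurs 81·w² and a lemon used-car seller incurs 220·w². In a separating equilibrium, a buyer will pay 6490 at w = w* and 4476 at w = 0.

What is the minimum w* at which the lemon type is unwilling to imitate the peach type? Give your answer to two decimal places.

The lemon type at w = 0 receives 4476; imitating at w* yields 6490 − 220·w*².
Indifference: 4476 = 6490 − 220·w*², so w*² = (6490 − 4476) / 220 ≈ 9.1545.
w* = √9.1545 ≈ 3.03.

3.03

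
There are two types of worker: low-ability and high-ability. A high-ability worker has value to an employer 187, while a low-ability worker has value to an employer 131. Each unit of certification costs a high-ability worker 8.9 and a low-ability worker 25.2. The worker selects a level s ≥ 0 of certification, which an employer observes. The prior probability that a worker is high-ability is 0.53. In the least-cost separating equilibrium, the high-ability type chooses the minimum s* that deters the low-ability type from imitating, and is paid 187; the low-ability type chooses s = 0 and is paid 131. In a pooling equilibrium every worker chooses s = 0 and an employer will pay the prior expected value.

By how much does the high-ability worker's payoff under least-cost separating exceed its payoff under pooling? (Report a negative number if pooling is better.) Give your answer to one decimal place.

6.5

Least-cost separating signal: s* solves 131 = 187 − 25.2·s*, so s* = (187 − 131)/25.2 ≈ 2.2222.
High-ability type's separating payoff: 187 − 8.9 × s* = 187 − 8.9 × (187 − 131)/25.2 = 187 − 498.4/25.2 ≈ 167.222.
Pooling payoff: 0.53 × 187 + 0.47 × 131 = 160.68.
Difference: 167.222 − 160.68 = 6.542, i.e. 6.5 to one decimal place.
The high-ability type prefers to separate.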